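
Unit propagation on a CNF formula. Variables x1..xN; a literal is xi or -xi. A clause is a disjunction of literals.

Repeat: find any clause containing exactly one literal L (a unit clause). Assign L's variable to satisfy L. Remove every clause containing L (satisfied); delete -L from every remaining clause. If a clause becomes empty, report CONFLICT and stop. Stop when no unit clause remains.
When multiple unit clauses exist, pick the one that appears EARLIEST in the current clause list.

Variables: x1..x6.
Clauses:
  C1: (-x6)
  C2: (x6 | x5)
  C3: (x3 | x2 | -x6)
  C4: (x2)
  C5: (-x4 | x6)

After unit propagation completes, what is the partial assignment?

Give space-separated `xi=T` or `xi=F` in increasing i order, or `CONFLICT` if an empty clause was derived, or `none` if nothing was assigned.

Answer: x2=T x4=F x5=T x6=F

Derivation:
unit clause [-6] forces x6=F; simplify:
  drop 6 from [6, 5] -> [5]
  drop 6 from [-4, 6] -> [-4]
  satisfied 2 clause(s); 3 remain; assigned so far: [6]
unit clause [5] forces x5=T; simplify:
  satisfied 1 clause(s); 2 remain; assigned so far: [5, 6]
unit clause [2] forces x2=T; simplify:
  satisfied 1 clause(s); 1 remain; assigned so far: [2, 5, 6]
unit clause [-4] forces x4=F; simplify:
  satisfied 1 clause(s); 0 remain; assigned so far: [2, 4, 5, 6]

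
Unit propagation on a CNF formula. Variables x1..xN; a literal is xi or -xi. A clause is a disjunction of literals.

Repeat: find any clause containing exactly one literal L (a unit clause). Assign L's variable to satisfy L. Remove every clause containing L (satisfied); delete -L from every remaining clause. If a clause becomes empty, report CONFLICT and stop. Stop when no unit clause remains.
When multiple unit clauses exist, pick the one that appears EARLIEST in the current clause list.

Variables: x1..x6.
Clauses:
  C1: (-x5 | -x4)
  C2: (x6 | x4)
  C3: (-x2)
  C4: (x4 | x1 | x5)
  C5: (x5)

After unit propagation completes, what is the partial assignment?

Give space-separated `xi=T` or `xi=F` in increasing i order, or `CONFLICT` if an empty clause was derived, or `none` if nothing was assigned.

Answer: x2=F x4=F x5=T x6=T

Derivation:
unit clause [-2] forces x2=F; simplify:
  satisfied 1 clause(s); 4 remain; assigned so far: [2]
unit clause [5] forces x5=T; simplify:
  drop -5 from [-5, -4] -> [-4]
  satisfied 2 clause(s); 2 remain; assigned so far: [2, 5]
unit clause [-4] forces x4=F; simplify:
  drop 4 from [6, 4] -> [6]
  satisfied 1 clause(s); 1 remain; assigned so far: [2, 4, 5]
unit clause [6] forces x6=T; simplify:
  satisfied 1 clause(s); 0 remain; assigned so far: [2, 4, 5, 6]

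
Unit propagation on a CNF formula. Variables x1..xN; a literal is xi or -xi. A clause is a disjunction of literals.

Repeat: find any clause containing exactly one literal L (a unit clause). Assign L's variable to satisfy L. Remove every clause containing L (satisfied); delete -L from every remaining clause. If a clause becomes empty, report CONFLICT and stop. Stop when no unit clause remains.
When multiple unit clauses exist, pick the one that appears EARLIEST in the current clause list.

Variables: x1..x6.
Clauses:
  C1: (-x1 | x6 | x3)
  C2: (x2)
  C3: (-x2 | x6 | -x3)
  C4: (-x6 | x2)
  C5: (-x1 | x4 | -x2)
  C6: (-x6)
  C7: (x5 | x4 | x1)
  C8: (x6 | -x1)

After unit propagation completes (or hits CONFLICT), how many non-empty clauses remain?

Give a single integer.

Answer: 1

Derivation:
unit clause [2] forces x2=T; simplify:
  drop -2 from [-2, 6, -3] -> [6, -3]
  drop -2 from [-1, 4, -2] -> [-1, 4]
  satisfied 2 clause(s); 6 remain; assigned so far: [2]
unit clause [-6] forces x6=F; simplify:
  drop 6 from [-1, 6, 3] -> [-1, 3]
  drop 6 from [6, -3] -> [-3]
  drop 6 from [6, -1] -> [-1]
  satisfied 1 clause(s); 5 remain; assigned so far: [2, 6]
unit clause [-3] forces x3=F; simplify:
  drop 3 from [-1, 3] -> [-1]
  satisfied 1 clause(s); 4 remain; assigned so far: [2, 3, 6]
unit clause [-1] forces x1=F; simplify:
  drop 1 from [5, 4, 1] -> [5, 4]
  satisfied 3 clause(s); 1 remain; assigned so far: [1, 2, 3, 6]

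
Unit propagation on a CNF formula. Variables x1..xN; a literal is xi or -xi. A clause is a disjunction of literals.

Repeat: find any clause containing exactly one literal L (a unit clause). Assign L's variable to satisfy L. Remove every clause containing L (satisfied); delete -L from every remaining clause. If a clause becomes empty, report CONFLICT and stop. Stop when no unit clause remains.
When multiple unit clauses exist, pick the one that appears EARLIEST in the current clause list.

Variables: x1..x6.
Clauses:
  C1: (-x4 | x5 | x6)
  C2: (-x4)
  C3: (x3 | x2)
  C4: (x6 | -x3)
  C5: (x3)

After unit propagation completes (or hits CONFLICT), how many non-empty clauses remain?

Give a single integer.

unit clause [-4] forces x4=F; simplify:
  satisfied 2 clause(s); 3 remain; assigned so far: [4]
unit clause [3] forces x3=T; simplify:
  drop -3 from [6, -3] -> [6]
  satisfied 2 clause(s); 1 remain; assigned so far: [3, 4]
unit clause [6] forces x6=T; simplify:
  satisfied 1 clause(s); 0 remain; assigned so far: [3, 4, 6]

Answer: 0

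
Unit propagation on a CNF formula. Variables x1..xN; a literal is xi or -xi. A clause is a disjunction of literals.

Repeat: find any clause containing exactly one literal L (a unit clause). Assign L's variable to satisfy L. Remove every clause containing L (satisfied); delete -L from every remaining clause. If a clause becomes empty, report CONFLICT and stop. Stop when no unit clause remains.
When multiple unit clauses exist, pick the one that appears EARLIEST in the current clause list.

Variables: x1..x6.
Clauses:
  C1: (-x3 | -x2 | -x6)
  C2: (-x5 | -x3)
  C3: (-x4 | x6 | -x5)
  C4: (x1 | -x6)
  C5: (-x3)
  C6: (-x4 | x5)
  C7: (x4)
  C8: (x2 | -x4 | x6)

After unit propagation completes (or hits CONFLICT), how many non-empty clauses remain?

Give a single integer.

unit clause [-3] forces x3=F; simplify:
  satisfied 3 clause(s); 5 remain; assigned so far: [3]
unit clause [4] forces x4=T; simplify:
  drop -4 from [-4, 6, -5] -> [6, -5]
  drop -4 from [-4, 5] -> [5]
  drop -4 from [2, -4, 6] -> [2, 6]
  satisfied 1 clause(s); 4 remain; assigned so far: [3, 4]
unit clause [5] forces x5=T; simplify:
  drop -5 from [6, -5] -> [6]
  satisfied 1 clause(s); 3 remain; assigned so far: [3, 4, 5]
unit clause [6] forces x6=T; simplify:
  drop -6 from [1, -6] -> [1]
  satisfied 2 clause(s); 1 remain; assigned so far: [3, 4, 5, 6]
unit clause [1] forces x1=T; simplify:
  satisfied 1 clause(s); 0 remain; assigned so far: [1, 3, 4, 5, 6]

Answer: 0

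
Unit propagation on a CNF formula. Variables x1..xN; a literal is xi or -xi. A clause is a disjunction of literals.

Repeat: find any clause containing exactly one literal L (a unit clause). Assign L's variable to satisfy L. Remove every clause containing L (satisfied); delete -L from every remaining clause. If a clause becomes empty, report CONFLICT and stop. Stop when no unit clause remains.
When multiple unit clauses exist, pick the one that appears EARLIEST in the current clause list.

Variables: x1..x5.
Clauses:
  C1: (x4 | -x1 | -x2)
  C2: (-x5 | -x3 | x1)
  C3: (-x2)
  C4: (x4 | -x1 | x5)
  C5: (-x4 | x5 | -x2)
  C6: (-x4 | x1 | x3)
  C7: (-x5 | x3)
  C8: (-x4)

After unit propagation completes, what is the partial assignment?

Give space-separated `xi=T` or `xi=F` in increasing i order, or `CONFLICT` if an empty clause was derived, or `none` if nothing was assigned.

unit clause [-2] forces x2=F; simplify:
  satisfied 3 clause(s); 5 remain; assigned so far: [2]
unit clause [-4] forces x4=F; simplify:
  drop 4 from [4, -1, 5] -> [-1, 5]
  satisfied 2 clause(s); 3 remain; assigned so far: [2, 4]

Answer: x2=F x4=F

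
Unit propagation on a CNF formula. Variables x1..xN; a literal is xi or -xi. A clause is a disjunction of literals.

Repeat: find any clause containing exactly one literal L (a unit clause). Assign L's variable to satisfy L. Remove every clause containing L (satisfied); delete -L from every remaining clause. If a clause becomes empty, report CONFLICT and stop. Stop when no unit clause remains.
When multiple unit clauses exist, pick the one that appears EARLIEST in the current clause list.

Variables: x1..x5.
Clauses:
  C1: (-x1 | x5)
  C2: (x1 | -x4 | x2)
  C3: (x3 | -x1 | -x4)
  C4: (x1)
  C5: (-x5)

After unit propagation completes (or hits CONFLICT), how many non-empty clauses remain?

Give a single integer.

unit clause [1] forces x1=T; simplify:
  drop -1 from [-1, 5] -> [5]
  drop -1 from [3, -1, -4] -> [3, -4]
  satisfied 2 clause(s); 3 remain; assigned so far: [1]
unit clause [5] forces x5=T; simplify:
  drop -5 from [-5] -> [] (empty!)
  satisfied 1 clause(s); 2 remain; assigned so far: [1, 5]
CONFLICT (empty clause)

Answer: 1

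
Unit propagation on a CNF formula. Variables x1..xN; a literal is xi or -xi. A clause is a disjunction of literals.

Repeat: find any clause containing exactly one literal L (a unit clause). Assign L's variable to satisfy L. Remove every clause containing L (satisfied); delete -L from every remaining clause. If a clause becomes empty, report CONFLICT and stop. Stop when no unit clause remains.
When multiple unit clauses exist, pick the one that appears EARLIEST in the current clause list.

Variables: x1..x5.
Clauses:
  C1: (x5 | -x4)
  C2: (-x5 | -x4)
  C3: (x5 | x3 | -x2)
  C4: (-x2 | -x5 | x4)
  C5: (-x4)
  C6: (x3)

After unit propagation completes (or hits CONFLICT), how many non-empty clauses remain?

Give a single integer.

unit clause [-4] forces x4=F; simplify:
  drop 4 from [-2, -5, 4] -> [-2, -5]
  satisfied 3 clause(s); 3 remain; assigned so far: [4]
unit clause [3] forces x3=T; simplify:
  satisfied 2 clause(s); 1 remain; assigned so far: [3, 4]

Answer: 1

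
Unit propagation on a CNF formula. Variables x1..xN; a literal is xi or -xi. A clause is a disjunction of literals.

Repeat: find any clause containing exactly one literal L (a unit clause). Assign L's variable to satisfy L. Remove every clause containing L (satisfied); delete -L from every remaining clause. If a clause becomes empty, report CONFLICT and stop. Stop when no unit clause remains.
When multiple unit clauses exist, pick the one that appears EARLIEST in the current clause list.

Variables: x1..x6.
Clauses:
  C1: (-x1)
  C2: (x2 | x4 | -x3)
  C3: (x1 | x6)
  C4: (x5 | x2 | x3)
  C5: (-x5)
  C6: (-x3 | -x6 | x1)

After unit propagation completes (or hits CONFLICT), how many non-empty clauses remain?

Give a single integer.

unit clause [-1] forces x1=F; simplify:
  drop 1 from [1, 6] -> [6]
  drop 1 from [-3, -6, 1] -> [-3, -6]
  satisfied 1 clause(s); 5 remain; assigned so far: [1]
unit clause [6] forces x6=T; simplify:
  drop -6 from [-3, -6] -> [-3]
  satisfied 1 clause(s); 4 remain; assigned so far: [1, 6]
unit clause [-5] forces x5=F; simplify:
  drop 5 from [5, 2, 3] -> [2, 3]
  satisfied 1 clause(s); 3 remain; assigned so far: [1, 5, 6]
unit clause [-3] forces x3=F; simplify:
  drop 3 from [2, 3] -> [2]
  satisfied 2 clause(s); 1 remain; assigned so far: [1, 3, 5, 6]
unit clause [2] forces x2=T; simplify:
  satisfied 1 clause(s); 0 remain; assigned so far: [1, 2, 3, 5, 6]

Answer: 0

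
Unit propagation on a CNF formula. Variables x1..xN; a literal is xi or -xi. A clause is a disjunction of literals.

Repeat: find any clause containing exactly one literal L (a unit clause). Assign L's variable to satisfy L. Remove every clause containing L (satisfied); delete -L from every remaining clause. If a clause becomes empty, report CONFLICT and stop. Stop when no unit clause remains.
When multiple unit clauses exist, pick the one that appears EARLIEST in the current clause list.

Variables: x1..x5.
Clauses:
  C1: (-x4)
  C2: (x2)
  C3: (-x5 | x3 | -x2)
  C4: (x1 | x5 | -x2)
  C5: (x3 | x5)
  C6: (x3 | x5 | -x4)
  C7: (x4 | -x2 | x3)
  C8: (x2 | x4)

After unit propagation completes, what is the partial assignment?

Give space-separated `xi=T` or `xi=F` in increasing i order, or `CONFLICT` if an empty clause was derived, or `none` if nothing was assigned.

Answer: x2=T x3=T x4=F

Derivation:
unit clause [-4] forces x4=F; simplify:
  drop 4 from [4, -2, 3] -> [-2, 3]
  drop 4 from [2, 4] -> [2]
  satisfied 2 clause(s); 6 remain; assigned so far: [4]
unit clause [2] forces x2=T; simplify:
  drop -2 from [-5, 3, -2] -> [-5, 3]
  drop -2 from [1, 5, -2] -> [1, 5]
  drop -2 from [-2, 3] -> [3]
  satisfied 2 clause(s); 4 remain; assigned so far: [2, 4]
unit clause [3] forces x3=T; simplify:
  satisfied 3 clause(s); 1 remain; assigned so far: [2, 3, 4]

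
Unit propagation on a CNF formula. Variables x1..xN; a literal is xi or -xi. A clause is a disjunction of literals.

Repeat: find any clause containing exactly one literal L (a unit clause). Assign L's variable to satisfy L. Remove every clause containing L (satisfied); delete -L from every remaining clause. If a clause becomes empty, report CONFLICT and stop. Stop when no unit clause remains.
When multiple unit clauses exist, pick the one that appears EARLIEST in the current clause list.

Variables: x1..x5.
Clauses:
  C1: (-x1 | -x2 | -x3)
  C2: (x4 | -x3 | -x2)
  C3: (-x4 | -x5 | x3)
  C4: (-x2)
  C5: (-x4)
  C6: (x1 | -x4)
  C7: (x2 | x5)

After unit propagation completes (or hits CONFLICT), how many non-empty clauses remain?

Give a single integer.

unit clause [-2] forces x2=F; simplify:
  drop 2 from [2, 5] -> [5]
  satisfied 3 clause(s); 4 remain; assigned so far: [2]
unit clause [-4] forces x4=F; simplify:
  satisfied 3 clause(s); 1 remain; assigned so far: [2, 4]
unit clause [5] forces x5=T; simplify:
  satisfied 1 clause(s); 0 remain; assigned so far: [2, 4, 5]

Answer: 0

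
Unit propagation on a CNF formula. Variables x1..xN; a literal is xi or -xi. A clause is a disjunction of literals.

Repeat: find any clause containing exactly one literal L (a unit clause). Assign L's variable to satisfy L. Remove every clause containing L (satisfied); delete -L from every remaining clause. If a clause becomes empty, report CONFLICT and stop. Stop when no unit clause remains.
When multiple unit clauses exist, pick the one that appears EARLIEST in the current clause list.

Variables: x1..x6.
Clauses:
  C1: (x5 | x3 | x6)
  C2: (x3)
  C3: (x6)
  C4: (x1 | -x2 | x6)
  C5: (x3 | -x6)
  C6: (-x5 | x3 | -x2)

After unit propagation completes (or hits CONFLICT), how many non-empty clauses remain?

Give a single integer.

unit clause [3] forces x3=T; simplify:
  satisfied 4 clause(s); 2 remain; assigned so far: [3]
unit clause [6] forces x6=T; simplify:
  satisfied 2 clause(s); 0 remain; assigned so far: [3, 6]

Answer: 0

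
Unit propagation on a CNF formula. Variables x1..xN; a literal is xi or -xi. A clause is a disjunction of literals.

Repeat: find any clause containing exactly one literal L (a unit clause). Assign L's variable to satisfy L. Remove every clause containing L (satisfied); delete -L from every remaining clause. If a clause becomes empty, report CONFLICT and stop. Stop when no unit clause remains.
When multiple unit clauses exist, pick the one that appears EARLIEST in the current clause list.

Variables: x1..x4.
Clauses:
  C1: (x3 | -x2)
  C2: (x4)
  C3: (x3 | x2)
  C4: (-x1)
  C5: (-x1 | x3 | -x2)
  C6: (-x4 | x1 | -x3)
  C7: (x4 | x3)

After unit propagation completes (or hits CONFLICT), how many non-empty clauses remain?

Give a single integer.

Answer: 0

Derivation:
unit clause [4] forces x4=T; simplify:
  drop -4 from [-4, 1, -3] -> [1, -3]
  satisfied 2 clause(s); 5 remain; assigned so far: [4]
unit clause [-1] forces x1=F; simplify:
  drop 1 from [1, -3] -> [-3]
  satisfied 2 clause(s); 3 remain; assigned so far: [1, 4]
unit clause [-3] forces x3=F; simplify:
  drop 3 from [3, -2] -> [-2]
  drop 3 from [3, 2] -> [2]
  satisfied 1 clause(s); 2 remain; assigned so far: [1, 3, 4]
unit clause [-2] forces x2=F; simplify:
  drop 2 from [2] -> [] (empty!)
  satisfied 1 clause(s); 1 remain; assigned so far: [1, 2, 3, 4]
CONFLICT (empty clause)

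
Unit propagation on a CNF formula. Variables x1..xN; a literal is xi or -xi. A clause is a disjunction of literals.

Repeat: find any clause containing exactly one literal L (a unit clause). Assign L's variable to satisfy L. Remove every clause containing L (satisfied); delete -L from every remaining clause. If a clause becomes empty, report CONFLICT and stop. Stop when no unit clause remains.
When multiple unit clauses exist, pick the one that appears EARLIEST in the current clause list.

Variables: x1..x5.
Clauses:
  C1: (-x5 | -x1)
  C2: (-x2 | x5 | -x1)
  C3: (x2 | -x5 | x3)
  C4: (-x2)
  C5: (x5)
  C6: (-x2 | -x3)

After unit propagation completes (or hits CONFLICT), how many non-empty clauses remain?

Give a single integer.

unit clause [-2] forces x2=F; simplify:
  drop 2 from [2, -5, 3] -> [-5, 3]
  satisfied 3 clause(s); 3 remain; assigned so far: [2]
unit clause [5] forces x5=T; simplify:
  drop -5 from [-5, -1] -> [-1]
  drop -5 from [-5, 3] -> [3]
  satisfied 1 clause(s); 2 remain; assigned so far: [2, 5]
unit clause [-1] forces x1=F; simplify:
  satisfied 1 clause(s); 1 remain; assigned so far: [1, 2, 5]
unit clause [3] forces x3=T; simplify:
  satisfied 1 clause(s); 0 remain; assigned so far: [1, 2, 3, 5]

Answer: 0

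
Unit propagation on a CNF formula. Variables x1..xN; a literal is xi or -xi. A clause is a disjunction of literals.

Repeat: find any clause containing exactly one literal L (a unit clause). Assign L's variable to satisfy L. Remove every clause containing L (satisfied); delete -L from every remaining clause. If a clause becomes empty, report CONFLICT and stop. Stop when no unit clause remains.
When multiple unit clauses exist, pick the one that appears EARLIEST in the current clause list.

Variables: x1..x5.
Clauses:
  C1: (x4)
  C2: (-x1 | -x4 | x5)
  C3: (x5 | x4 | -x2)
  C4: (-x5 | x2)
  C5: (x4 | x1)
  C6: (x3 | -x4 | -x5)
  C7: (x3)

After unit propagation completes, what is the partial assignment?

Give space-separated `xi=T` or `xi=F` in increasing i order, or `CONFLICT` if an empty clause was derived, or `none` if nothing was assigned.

Answer: x3=T x4=T

Derivation:
unit clause [4] forces x4=T; simplify:
  drop -4 from [-1, -4, 5] -> [-1, 5]
  drop -4 from [3, -4, -5] -> [3, -5]
  satisfied 3 clause(s); 4 remain; assigned so far: [4]
unit clause [3] forces x3=T; simplify:
  satisfied 2 clause(s); 2 remain; assigned so far: [3, 4]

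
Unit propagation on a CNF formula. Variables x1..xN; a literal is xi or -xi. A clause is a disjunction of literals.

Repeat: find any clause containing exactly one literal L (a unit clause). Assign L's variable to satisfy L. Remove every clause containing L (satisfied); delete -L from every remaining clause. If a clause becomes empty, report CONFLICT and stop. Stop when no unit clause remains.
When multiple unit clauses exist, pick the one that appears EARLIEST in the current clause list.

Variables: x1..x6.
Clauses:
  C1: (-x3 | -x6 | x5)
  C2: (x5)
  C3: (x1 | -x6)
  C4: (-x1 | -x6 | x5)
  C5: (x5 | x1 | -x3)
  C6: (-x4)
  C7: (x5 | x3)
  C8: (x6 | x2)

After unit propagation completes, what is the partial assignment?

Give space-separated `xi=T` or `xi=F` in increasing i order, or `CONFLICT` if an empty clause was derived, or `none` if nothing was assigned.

Answer: x4=F x5=T

Derivation:
unit clause [5] forces x5=T; simplify:
  satisfied 5 clause(s); 3 remain; assigned so far: [5]
unit clause [-4] forces x4=F; simplify:
  satisfied 1 clause(s); 2 remain; assigned so far: [4, 5]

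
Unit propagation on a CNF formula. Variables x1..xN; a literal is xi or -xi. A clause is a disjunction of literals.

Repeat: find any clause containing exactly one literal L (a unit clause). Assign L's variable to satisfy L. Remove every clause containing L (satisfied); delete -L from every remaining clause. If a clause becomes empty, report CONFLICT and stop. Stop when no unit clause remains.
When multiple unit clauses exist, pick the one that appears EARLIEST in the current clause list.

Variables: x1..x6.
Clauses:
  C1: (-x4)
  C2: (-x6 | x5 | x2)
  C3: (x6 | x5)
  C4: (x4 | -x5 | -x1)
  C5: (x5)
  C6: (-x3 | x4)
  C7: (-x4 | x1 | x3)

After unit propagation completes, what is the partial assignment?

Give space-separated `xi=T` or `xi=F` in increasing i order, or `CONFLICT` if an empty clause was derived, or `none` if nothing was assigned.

unit clause [-4] forces x4=F; simplify:
  drop 4 from [4, -5, -1] -> [-5, -1]
  drop 4 from [-3, 4] -> [-3]
  satisfied 2 clause(s); 5 remain; assigned so far: [4]
unit clause [5] forces x5=T; simplify:
  drop -5 from [-5, -1] -> [-1]
  satisfied 3 clause(s); 2 remain; assigned so far: [4, 5]
unit clause [-1] forces x1=F; simplify:
  satisfied 1 clause(s); 1 remain; assigned so far: [1, 4, 5]
unit clause [-3] forces x3=F; simplify:
  satisfied 1 clause(s); 0 remain; assigned so far: [1, 3, 4, 5]

Answer: x1=F x3=F x4=F x5=T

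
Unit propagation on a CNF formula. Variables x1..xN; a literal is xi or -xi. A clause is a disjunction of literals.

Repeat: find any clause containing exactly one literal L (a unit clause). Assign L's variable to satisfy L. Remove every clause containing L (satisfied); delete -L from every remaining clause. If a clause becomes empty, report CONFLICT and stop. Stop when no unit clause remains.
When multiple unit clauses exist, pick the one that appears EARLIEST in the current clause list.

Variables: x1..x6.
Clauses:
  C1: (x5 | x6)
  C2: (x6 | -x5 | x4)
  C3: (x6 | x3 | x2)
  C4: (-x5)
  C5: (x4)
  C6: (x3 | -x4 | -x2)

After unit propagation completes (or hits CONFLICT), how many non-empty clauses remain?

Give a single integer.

unit clause [-5] forces x5=F; simplify:
  drop 5 from [5, 6] -> [6]
  satisfied 2 clause(s); 4 remain; assigned so far: [5]
unit clause [6] forces x6=T; simplify:
  satisfied 2 clause(s); 2 remain; assigned so far: [5, 6]
unit clause [4] forces x4=T; simplify:
  drop -4 from [3, -4, -2] -> [3, -2]
  satisfied 1 clause(s); 1 remain; assigned so far: [4, 5, 6]

Answer: 1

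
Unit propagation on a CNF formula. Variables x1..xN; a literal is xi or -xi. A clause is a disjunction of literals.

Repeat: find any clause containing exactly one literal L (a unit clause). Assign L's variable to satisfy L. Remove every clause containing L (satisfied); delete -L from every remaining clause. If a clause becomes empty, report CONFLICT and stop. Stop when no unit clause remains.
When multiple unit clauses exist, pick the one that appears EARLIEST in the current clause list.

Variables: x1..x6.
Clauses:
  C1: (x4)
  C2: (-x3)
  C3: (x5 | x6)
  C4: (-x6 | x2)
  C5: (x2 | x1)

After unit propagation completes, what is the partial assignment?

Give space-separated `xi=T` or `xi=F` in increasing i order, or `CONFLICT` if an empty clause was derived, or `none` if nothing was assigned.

Answer: x3=F x4=T

Derivation:
unit clause [4] forces x4=T; simplify:
  satisfied 1 clause(s); 4 remain; assigned so far: [4]
unit clause [-3] forces x3=F; simplify:
  satisfied 1 clause(s); 3 remain; assigned so far: [3, 4]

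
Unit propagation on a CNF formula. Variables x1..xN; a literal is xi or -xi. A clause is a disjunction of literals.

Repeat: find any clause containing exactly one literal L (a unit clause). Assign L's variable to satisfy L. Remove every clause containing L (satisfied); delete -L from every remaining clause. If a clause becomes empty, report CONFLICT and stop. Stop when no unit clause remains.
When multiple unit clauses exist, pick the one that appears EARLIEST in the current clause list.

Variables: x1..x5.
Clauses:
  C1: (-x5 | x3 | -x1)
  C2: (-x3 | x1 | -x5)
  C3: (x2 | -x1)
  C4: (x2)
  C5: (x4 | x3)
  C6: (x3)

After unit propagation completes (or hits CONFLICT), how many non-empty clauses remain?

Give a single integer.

unit clause [2] forces x2=T; simplify:
  satisfied 2 clause(s); 4 remain; assigned so far: [2]
unit clause [3] forces x3=T; simplify:
  drop -3 from [-3, 1, -5] -> [1, -5]
  satisfied 3 clause(s); 1 remain; assigned so far: [2, 3]

Answer: 1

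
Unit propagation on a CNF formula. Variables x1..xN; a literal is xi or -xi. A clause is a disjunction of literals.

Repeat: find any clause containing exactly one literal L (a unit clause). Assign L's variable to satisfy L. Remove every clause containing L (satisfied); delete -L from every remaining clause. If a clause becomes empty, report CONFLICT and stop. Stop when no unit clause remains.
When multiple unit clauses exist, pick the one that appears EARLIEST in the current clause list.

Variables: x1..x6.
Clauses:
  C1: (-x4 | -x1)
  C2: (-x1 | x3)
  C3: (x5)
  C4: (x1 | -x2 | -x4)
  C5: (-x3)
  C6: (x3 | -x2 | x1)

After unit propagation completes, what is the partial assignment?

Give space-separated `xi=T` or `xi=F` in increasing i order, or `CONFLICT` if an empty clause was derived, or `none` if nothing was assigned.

Answer: x1=F x2=F x3=F x5=T

Derivation:
unit clause [5] forces x5=T; simplify:
  satisfied 1 clause(s); 5 remain; assigned so far: [5]
unit clause [-3] forces x3=F; simplify:
  drop 3 from [-1, 3] -> [-1]
  drop 3 from [3, -2, 1] -> [-2, 1]
  satisfied 1 clause(s); 4 remain; assigned so far: [3, 5]
unit clause [-1] forces x1=F; simplify:
  drop 1 from [1, -2, -4] -> [-2, -4]
  drop 1 from [-2, 1] -> [-2]
  satisfied 2 clause(s); 2 remain; assigned so far: [1, 3, 5]
unit clause [-2] forces x2=F; simplify:
  satisfied 2 clause(s); 0 remain; assigned so far: [1, 2, 3, 5]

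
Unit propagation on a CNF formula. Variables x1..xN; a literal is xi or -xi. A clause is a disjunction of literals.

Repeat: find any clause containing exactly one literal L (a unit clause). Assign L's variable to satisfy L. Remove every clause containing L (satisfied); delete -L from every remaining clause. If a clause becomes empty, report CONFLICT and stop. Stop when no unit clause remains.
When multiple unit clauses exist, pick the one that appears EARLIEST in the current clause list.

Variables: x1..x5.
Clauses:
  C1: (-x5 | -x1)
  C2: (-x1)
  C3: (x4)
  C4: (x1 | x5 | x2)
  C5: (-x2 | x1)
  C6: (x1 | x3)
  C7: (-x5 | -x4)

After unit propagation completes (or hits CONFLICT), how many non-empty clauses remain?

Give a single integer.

Answer: 1

Derivation:
unit clause [-1] forces x1=F; simplify:
  drop 1 from [1, 5, 2] -> [5, 2]
  drop 1 from [-2, 1] -> [-2]
  drop 1 from [1, 3] -> [3]
  satisfied 2 clause(s); 5 remain; assigned so far: [1]
unit clause [4] forces x4=T; simplify:
  drop -4 from [-5, -4] -> [-5]
  satisfied 1 clause(s); 4 remain; assigned so far: [1, 4]
unit clause [-2] forces x2=F; simplify:
  drop 2 from [5, 2] -> [5]
  satisfied 1 clause(s); 3 remain; assigned so far: [1, 2, 4]
unit clause [5] forces x5=T; simplify:
  drop -5 from [-5] -> [] (empty!)
  satisfied 1 clause(s); 2 remain; assigned so far: [1, 2, 4, 5]
CONFLICT (empty clause)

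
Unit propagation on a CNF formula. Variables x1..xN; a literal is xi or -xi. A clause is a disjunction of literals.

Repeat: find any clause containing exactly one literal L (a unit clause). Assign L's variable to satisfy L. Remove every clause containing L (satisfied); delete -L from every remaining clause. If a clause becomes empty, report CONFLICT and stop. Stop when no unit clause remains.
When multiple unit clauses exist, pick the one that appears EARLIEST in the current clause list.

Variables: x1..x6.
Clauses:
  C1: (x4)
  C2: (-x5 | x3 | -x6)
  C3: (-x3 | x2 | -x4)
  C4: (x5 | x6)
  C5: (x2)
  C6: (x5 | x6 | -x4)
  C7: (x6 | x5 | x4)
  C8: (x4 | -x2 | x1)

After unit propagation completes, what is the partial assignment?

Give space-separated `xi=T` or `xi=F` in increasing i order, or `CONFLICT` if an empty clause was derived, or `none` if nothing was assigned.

Answer: x2=T x4=T

Derivation:
unit clause [4] forces x4=T; simplify:
  drop -4 from [-3, 2, -4] -> [-3, 2]
  drop -4 from [5, 6, -4] -> [5, 6]
  satisfied 3 clause(s); 5 remain; assigned so far: [4]
unit clause [2] forces x2=T; simplify:
  satisfied 2 clause(s); 3 remain; assigned so far: [2, 4]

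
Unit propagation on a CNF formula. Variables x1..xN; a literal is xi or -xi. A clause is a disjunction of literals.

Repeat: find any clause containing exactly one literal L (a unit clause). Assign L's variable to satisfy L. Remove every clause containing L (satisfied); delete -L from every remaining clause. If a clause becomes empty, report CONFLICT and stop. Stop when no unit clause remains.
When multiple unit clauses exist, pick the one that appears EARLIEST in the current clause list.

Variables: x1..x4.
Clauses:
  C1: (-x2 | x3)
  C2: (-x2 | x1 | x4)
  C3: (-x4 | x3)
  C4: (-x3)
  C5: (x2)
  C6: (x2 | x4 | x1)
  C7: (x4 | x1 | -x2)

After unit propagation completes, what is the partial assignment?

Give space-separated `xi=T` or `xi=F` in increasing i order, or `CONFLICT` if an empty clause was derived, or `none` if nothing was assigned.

unit clause [-3] forces x3=F; simplify:
  drop 3 from [-2, 3] -> [-2]
  drop 3 from [-4, 3] -> [-4]
  satisfied 1 clause(s); 6 remain; assigned so far: [3]
unit clause [-2] forces x2=F; simplify:
  drop 2 from [2] -> [] (empty!)
  drop 2 from [2, 4, 1] -> [4, 1]
  satisfied 3 clause(s); 3 remain; assigned so far: [2, 3]
CONFLICT (empty clause)

Answer: CONFLICT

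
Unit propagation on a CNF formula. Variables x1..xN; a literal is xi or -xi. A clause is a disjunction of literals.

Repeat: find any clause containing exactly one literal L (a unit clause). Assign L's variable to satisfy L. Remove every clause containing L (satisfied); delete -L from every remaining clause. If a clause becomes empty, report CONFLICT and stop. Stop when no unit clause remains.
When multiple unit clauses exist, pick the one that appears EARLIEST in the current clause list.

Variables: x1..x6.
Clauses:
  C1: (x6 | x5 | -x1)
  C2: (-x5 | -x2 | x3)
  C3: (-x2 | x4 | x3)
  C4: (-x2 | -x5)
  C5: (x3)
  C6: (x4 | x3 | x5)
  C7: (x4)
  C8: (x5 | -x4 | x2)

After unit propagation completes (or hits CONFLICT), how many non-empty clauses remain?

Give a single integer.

unit clause [3] forces x3=T; simplify:
  satisfied 4 clause(s); 4 remain; assigned so far: [3]
unit clause [4] forces x4=T; simplify:
  drop -4 from [5, -4, 2] -> [5, 2]
  satisfied 1 clause(s); 3 remain; assigned so far: [3, 4]

Answer: 3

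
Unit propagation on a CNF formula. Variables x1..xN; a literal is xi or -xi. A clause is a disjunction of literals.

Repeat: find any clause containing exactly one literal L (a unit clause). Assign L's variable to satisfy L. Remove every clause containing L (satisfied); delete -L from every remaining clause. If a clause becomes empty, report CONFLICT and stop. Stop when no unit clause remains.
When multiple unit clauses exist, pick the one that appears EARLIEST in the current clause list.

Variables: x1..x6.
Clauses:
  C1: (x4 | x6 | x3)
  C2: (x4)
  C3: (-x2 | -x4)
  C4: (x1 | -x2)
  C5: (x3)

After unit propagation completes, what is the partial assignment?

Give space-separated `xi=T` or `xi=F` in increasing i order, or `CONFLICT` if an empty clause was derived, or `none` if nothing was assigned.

Answer: x2=F x3=T x4=T

Derivation:
unit clause [4] forces x4=T; simplify:
  drop -4 from [-2, -4] -> [-2]
  satisfied 2 clause(s); 3 remain; assigned so far: [4]
unit clause [-2] forces x2=F; simplify:
  satisfied 2 clause(s); 1 remain; assigned so far: [2, 4]
unit clause [3] forces x3=T; simplify:
  satisfied 1 clause(s); 0 remain; assigned so far: [2, 3, 4]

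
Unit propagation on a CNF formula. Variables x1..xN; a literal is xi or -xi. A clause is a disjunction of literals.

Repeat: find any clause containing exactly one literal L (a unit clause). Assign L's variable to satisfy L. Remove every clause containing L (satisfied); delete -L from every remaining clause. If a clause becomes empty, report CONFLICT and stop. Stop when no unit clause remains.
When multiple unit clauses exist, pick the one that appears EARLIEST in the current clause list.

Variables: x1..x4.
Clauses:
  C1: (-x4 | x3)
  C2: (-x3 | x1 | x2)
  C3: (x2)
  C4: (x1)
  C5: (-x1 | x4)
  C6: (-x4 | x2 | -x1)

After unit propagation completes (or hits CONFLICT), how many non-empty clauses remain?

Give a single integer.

Answer: 0

Derivation:
unit clause [2] forces x2=T; simplify:
  satisfied 3 clause(s); 3 remain; assigned so far: [2]
unit clause [1] forces x1=T; simplify:
  drop -1 from [-1, 4] -> [4]
  satisfied 1 clause(s); 2 remain; assigned so far: [1, 2]
unit clause [4] forces x4=T; simplify:
  drop -4 from [-4, 3] -> [3]
  satisfied 1 clause(s); 1 remain; assigned so far: [1, 2, 4]
unit clause [3] forces x3=T; simplify:
  satisfied 1 clause(s); 0 remain; assigned so far: [1, 2, 3, 4]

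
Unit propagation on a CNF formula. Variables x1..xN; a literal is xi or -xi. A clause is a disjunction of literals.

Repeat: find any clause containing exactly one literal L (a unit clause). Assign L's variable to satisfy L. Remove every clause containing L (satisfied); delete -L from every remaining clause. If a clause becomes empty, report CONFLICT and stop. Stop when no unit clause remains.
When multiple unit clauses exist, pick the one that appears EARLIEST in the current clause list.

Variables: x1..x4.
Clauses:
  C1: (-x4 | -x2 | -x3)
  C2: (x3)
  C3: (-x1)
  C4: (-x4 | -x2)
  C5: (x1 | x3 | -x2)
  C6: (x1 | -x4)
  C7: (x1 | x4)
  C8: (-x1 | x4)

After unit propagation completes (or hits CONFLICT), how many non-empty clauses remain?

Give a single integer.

unit clause [3] forces x3=T; simplify:
  drop -3 from [-4, -2, -3] -> [-4, -2]
  satisfied 2 clause(s); 6 remain; assigned so far: [3]
unit clause [-1] forces x1=F; simplify:
  drop 1 from [1, -4] -> [-4]
  drop 1 from [1, 4] -> [4]
  satisfied 2 clause(s); 4 remain; assigned so far: [1, 3]
unit clause [-4] forces x4=F; simplify:
  drop 4 from [4] -> [] (empty!)
  satisfied 3 clause(s); 1 remain; assigned so far: [1, 3, 4]
CONFLICT (empty clause)

Answer: 0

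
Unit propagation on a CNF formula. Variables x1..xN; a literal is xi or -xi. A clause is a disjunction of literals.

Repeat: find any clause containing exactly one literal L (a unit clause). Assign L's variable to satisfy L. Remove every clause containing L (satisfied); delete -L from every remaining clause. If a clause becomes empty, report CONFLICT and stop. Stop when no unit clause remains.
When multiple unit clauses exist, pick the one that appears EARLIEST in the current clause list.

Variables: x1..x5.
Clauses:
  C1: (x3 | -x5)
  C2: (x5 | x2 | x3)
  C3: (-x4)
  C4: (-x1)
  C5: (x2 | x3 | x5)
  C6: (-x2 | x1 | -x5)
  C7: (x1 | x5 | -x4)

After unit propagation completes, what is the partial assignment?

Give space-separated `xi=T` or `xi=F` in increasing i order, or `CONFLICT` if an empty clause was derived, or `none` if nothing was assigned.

Answer: x1=F x4=F

Derivation:
unit clause [-4] forces x4=F; simplify:
  satisfied 2 clause(s); 5 remain; assigned so far: [4]
unit clause [-1] forces x1=F; simplify:
  drop 1 from [-2, 1, -5] -> [-2, -5]
  satisfied 1 clause(s); 4 remain; assigned so far: [1, 4]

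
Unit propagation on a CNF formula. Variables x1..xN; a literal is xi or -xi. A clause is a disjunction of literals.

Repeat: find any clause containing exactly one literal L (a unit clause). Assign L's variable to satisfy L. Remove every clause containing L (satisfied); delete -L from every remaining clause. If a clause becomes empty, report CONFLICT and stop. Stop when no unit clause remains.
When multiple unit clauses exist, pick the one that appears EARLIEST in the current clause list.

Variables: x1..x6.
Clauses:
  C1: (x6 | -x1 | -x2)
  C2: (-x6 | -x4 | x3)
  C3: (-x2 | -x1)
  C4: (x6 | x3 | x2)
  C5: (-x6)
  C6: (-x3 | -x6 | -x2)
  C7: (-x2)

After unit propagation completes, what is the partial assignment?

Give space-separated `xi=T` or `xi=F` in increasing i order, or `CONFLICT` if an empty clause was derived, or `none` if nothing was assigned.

Answer: x2=F x3=T x6=F

Derivation:
unit clause [-6] forces x6=F; simplify:
  drop 6 from [6, -1, -2] -> [-1, -2]
  drop 6 from [6, 3, 2] -> [3, 2]
  satisfied 3 clause(s); 4 remain; assigned so far: [6]
unit clause [-2] forces x2=F; simplify:
  drop 2 from [3, 2] -> [3]
  satisfied 3 clause(s); 1 remain; assigned so far: [2, 6]
unit clause [3] forces x3=T; simplify:
  satisfied 1 clause(s); 0 remain; assigned so far: [2, 3, 6]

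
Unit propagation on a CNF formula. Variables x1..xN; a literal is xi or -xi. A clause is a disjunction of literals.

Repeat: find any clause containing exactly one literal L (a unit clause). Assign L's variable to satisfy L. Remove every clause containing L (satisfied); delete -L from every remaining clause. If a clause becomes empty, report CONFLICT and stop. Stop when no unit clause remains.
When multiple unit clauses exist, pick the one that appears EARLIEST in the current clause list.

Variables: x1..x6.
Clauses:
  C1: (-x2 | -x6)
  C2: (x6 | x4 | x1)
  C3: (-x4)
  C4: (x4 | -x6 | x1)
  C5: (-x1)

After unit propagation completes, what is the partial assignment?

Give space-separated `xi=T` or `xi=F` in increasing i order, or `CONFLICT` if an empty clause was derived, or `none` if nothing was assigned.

Answer: CONFLICT

Derivation:
unit clause [-4] forces x4=F; simplify:
  drop 4 from [6, 4, 1] -> [6, 1]
  drop 4 from [4, -6, 1] -> [-6, 1]
  satisfied 1 clause(s); 4 remain; assigned so far: [4]
unit clause [-1] forces x1=F; simplify:
  drop 1 from [6, 1] -> [6]
  drop 1 from [-6, 1] -> [-6]
  satisfied 1 clause(s); 3 remain; assigned so far: [1, 4]
unit clause [6] forces x6=T; simplify:
  drop -6 from [-2, -6] -> [-2]
  drop -6 from [-6] -> [] (empty!)
  satisfied 1 clause(s); 2 remain; assigned so far: [1, 4, 6]
CONFLICT (empty clause)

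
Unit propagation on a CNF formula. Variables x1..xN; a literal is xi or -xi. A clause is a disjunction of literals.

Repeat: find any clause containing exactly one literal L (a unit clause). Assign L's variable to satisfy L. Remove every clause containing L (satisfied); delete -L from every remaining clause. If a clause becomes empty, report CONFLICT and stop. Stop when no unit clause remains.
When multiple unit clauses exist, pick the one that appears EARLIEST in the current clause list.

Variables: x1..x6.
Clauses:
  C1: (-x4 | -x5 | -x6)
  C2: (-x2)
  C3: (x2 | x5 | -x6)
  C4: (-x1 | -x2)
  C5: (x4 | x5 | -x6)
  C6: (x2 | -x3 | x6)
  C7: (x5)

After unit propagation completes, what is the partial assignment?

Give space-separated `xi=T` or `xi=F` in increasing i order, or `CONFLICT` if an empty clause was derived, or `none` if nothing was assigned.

unit clause [-2] forces x2=F; simplify:
  drop 2 from [2, 5, -6] -> [5, -6]
  drop 2 from [2, -3, 6] -> [-3, 6]
  satisfied 2 clause(s); 5 remain; assigned so far: [2]
unit clause [5] forces x5=T; simplify:
  drop -5 from [-4, -5, -6] -> [-4, -6]
  satisfied 3 clause(s); 2 remain; assigned so far: [2, 5]

Answer: x2=F x5=T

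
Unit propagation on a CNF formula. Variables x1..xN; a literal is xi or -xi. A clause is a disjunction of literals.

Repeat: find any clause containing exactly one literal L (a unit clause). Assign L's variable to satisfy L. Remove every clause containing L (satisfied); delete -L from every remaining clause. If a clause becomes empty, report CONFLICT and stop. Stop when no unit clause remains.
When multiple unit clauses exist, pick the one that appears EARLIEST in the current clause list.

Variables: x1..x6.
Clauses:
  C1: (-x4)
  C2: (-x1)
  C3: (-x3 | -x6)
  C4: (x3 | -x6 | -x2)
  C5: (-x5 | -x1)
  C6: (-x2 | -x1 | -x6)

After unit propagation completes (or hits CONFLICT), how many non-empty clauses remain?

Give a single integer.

Answer: 2

Derivation:
unit clause [-4] forces x4=F; simplify:
  satisfied 1 clause(s); 5 remain; assigned so far: [4]
unit clause [-1] forces x1=F; simplify:
  satisfied 3 clause(s); 2 remain; assigned so far: [1, 4]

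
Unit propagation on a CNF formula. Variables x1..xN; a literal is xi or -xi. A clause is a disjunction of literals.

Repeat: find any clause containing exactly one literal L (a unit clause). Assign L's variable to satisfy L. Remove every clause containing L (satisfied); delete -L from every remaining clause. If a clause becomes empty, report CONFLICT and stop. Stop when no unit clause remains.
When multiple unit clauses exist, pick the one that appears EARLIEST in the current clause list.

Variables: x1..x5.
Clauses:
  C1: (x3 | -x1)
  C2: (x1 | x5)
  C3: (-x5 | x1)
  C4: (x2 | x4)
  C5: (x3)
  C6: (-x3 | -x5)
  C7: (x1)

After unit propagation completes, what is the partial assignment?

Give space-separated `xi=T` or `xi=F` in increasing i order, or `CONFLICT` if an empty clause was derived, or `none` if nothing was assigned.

unit clause [3] forces x3=T; simplify:
  drop -3 from [-3, -5] -> [-5]
  satisfied 2 clause(s); 5 remain; assigned so far: [3]
unit clause [-5] forces x5=F; simplify:
  drop 5 from [1, 5] -> [1]
  satisfied 2 clause(s); 3 remain; assigned so far: [3, 5]
unit clause [1] forces x1=T; simplify:
  satisfied 2 clause(s); 1 remain; assigned so far: [1, 3, 5]

Answer: x1=T x3=T x5=F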